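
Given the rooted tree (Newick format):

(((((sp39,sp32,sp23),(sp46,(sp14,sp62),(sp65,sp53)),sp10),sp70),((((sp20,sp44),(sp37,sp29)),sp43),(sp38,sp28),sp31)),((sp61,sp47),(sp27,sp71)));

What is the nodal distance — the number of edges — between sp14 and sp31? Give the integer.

The MRCA of sp14 and sp31 is the node subtending ((((sp39,sp32,sp23),(sp46,(sp14,sp62),(sp65,sp53)),sp10),sp70),((((sp20,sp44),(sp37,sp29)),sp43),(sp38,sp28),sp31)).
From sp14 up to that node: 5 branches. From sp31 up to the same node: 2 branches. Total: 5 + 2 = 7.

7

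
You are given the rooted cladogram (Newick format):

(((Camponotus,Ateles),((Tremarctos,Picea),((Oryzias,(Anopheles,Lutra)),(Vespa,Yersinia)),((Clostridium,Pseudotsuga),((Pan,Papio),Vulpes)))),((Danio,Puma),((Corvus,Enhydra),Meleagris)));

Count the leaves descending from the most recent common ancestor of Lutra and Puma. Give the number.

The MRCA of Lutra and Puma is the root, so the clade is the entire tree.
That clade contains 19 terminal taxa: Anopheles, Ateles, Camponotus, Clostridium, Corvus, Danio, Enhydra, Lutra, Meleagris, Oryzias, Pan, Papio, Picea, Pseudotsuga, Puma, Tremarctos, Vespa, Vulpes, Yersinia.

19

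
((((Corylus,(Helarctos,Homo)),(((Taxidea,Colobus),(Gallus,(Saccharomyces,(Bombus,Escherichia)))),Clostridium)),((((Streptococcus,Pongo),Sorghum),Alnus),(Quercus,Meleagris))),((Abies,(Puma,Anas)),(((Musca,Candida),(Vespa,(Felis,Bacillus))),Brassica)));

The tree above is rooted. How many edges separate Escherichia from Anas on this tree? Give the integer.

12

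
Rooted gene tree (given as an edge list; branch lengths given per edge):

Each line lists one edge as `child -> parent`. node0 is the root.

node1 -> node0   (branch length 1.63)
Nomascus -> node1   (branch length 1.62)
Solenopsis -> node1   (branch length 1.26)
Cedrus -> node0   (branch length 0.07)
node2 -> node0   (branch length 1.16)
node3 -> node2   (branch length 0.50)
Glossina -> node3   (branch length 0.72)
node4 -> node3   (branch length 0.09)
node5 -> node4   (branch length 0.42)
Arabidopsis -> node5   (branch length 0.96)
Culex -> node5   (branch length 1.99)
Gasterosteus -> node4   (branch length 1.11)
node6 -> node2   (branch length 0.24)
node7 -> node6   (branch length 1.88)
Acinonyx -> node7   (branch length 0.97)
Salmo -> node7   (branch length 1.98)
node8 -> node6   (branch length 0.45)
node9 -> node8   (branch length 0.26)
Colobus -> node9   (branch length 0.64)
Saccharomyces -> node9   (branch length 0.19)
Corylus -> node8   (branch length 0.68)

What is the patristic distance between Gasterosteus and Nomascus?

The path runs Gasterosteus → … → MRCA → … → Nomascus; the MRCA is the root of the tree.
Branch lengths along that path: 1.11 + 0.09 + 0.50 + 1.16 + 1.63 + 1.62 = 6.11.

6.11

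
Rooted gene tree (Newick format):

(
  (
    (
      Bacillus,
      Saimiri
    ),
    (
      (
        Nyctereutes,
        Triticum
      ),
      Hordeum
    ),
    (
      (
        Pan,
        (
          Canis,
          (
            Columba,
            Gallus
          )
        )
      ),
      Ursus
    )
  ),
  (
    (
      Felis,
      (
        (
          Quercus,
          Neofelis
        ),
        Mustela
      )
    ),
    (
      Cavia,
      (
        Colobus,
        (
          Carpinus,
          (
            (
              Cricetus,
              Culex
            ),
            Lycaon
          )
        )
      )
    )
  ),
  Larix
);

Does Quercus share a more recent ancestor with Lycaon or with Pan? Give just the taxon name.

The MRCA of Quercus and Lycaon subtends ((Felis,((Quercus,Neofelis),Mustela)),(Cavia,(Colobus,(Carpinus,((Cricetus,Culex),Lycaon))))) (10 taxa).
The MRCA of Quercus and Pan is the root, subtending the entire tree (21 taxa).
The first is nested inside the second, so Quercus shares a more recent common ancestor with Lycaon.

Lycaon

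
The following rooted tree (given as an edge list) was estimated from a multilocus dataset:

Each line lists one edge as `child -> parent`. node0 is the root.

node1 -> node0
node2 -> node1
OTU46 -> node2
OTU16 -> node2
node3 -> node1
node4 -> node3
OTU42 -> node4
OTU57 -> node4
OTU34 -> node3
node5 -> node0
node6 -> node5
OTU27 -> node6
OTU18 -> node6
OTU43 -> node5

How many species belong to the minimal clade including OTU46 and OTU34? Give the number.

The MRCA of OTU46 and OTU34 is the node subtending ((OTU46,OTU16),((OTU42,OTU57),OTU34)).
That clade contains 5 terminal taxa: OTU16, OTU34, OTU42, OTU46, OTU57.

5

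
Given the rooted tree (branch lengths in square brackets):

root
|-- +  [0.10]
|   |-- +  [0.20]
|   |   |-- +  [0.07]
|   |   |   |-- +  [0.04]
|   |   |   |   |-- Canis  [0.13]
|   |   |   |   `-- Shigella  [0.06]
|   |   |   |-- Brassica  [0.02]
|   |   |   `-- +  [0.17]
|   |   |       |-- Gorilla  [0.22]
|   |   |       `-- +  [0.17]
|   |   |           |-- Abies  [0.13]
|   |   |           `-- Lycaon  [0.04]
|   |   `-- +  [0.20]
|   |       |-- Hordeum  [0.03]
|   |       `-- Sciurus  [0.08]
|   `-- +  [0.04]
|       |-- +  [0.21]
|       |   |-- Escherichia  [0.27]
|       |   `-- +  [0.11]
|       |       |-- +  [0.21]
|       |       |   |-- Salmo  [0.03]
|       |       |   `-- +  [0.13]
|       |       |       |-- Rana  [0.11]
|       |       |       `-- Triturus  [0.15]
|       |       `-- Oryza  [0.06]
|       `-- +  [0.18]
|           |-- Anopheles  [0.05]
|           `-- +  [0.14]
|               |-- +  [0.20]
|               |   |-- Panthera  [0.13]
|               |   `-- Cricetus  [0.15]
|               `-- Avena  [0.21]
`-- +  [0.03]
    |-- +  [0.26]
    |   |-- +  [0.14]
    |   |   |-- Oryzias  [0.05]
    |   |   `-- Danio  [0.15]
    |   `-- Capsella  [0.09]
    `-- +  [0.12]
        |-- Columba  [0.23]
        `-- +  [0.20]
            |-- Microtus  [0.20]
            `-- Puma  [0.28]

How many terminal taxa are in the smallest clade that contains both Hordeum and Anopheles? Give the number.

The MRCA of Hordeum and Anopheles is the node subtending ((((Canis,Shigella),Brassica,(Gorilla,(Abies,Lycaon))),(Hordeum,Sciurus)),((Escherichia,((Salmo,(Rana,Triturus)),Oryza)),(Anopheles,((Panthera,Cricetus),Avena)))).
That clade contains 17 terminal taxa: Abies, Anopheles, Avena, Brassica, Canis, Cricetus, Escherichia, Gorilla, Hordeum, Lycaon, Oryza, Panthera, Rana, Salmo, Sciurus, Shigella, Triturus.

17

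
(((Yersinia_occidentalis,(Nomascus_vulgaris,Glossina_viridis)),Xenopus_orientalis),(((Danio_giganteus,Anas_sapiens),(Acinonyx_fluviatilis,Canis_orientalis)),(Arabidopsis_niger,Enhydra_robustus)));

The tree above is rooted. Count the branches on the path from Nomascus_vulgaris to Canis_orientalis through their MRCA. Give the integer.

8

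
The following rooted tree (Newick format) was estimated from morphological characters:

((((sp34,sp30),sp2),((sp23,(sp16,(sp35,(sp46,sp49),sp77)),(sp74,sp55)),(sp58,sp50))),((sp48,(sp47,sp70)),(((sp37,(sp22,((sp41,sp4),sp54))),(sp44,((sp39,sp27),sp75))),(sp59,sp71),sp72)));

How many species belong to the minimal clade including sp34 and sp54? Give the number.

28

The MRCA of sp34 and sp54 is the root, so the clade is the entire tree.
That clade contains 28 terminal taxa: sp16, sp2, sp22, sp23, sp27, sp30, sp34, sp35, sp37, sp39, sp4, sp41, sp44, sp46, sp47, sp48, sp49, sp50, sp54, sp55, sp58, sp59, sp70, sp71, sp72, sp74, sp75, sp77.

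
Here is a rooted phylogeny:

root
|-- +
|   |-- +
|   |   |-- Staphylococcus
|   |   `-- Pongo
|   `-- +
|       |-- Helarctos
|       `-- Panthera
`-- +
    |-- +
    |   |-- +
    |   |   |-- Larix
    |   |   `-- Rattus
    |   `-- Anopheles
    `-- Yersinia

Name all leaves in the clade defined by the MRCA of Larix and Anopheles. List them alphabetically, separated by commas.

Anopheles, Larix, Rattus

Tracing Larix: it sits inside (Larix,Rattus).
Tracing Anopheles: it sits inside ((Larix,Rattus),Anopheles).
The smallest clade enclosing both is ((Larix,Rattus),Anopheles); the answer is its 3 terminal taxa in alphabetical order.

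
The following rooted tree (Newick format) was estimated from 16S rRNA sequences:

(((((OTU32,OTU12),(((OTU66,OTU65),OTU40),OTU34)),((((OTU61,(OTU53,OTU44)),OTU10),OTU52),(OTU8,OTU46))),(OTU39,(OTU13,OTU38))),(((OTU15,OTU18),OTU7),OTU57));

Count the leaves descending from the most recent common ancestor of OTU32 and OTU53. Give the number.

13

The MRCA of OTU32 and OTU53 is the node subtending (((OTU32,OTU12),(((OTU66,OTU65),OTU40),OTU34)),((((OTU61,(OTU53,OTU44)),OTU10),OTU52),(OTU8,OTU46))).
That clade contains 13 terminal taxa: OTU10, OTU12, OTU32, OTU34, OTU40, OTU44, OTU46, OTU52, OTU53, OTU61, OTU65, OTU66, OTU8.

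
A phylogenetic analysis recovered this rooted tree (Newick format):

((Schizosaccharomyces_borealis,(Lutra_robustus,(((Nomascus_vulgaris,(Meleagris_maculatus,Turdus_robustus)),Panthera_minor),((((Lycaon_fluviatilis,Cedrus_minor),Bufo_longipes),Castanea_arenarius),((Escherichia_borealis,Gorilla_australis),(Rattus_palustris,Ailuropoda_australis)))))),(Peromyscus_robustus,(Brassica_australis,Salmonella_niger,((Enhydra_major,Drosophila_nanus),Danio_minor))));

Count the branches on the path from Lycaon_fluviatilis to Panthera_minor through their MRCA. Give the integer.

7

The MRCA of Lycaon_fluviatilis and Panthera_minor is the node subtending (((Nomascus_vulgaris,(Meleagris_maculatus,Turdus_robustus)),Panthera_minor),((((Lycaon_fluviatilis,Cedrus_minor),Bufo_longipes),Castanea_arenarius),((Escherichia_borealis,Gorilla_australis),(Rattus_palustris,Ailuropoda_australis)))).
From Lycaon_fluviatilis up to that node: 5 branches. From Panthera_minor up to the same node: 2 branches. Total: 5 + 2 = 7.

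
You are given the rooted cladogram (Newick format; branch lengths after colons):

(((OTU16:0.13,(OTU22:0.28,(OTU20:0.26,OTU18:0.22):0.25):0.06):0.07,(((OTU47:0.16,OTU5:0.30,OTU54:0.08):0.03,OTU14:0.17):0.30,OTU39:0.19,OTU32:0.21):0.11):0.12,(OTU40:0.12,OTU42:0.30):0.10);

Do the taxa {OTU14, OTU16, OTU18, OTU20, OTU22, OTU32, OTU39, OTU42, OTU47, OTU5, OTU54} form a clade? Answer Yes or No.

The MRCA of the listed taxa is the root, so the smallest clade containing them is the whole tree.
That clade also contains OTU40, which is not in the proposed group, so the group is not monophyletic.

No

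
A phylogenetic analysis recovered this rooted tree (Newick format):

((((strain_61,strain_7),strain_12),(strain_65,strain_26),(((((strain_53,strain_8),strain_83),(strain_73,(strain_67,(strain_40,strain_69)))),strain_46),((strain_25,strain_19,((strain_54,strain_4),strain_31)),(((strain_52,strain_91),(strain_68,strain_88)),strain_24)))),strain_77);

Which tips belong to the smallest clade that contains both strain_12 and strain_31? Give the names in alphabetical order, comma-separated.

Tracing strain_12: it sits inside ((strain_61,strain_7),strain_12).
Tracing strain_31: it sits inside ((strain_54,strain_4),strain_31).
The smallest clade enclosing both is (((strain_61,strain_7),strain_12),(strain_65,strain_26),(((((strain_53,strain_8),strain_83),(strain_73,(strain_67,(strain_40,strain_69)))),strain_46),((strain_25,strain_19,((strain_54,strain_4),strain_31)),(((strain_52,strain_91),(strain_68,strain_88)),strain_24)))); the answer is its 23 terminal taxa in alphabetical order.

strain_12, strain_19, strain_24, strain_25, strain_26, strain_31, strain_4, strain_40, strain_46, strain_52, strain_53, strain_54, strain_61, strain_65, strain_67, strain_68, strain_69, strain_7, strain_73, strain_8, strain_83, strain_88, strain_91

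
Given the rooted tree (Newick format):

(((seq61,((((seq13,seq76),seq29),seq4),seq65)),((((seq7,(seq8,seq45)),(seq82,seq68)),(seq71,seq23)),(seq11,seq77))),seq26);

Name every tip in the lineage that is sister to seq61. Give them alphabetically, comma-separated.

seq13, seq29, seq4, seq65, seq76

seq61 attaches to the tree at the node subtending (seq61,((((seq13,seq76),seq29),seq4),seq65)).
The other lineage descending from that same node — the sister group — is ((((seq13,seq76),seq29),seq4),seq65); its 5 tips in alphabetical order are the answer.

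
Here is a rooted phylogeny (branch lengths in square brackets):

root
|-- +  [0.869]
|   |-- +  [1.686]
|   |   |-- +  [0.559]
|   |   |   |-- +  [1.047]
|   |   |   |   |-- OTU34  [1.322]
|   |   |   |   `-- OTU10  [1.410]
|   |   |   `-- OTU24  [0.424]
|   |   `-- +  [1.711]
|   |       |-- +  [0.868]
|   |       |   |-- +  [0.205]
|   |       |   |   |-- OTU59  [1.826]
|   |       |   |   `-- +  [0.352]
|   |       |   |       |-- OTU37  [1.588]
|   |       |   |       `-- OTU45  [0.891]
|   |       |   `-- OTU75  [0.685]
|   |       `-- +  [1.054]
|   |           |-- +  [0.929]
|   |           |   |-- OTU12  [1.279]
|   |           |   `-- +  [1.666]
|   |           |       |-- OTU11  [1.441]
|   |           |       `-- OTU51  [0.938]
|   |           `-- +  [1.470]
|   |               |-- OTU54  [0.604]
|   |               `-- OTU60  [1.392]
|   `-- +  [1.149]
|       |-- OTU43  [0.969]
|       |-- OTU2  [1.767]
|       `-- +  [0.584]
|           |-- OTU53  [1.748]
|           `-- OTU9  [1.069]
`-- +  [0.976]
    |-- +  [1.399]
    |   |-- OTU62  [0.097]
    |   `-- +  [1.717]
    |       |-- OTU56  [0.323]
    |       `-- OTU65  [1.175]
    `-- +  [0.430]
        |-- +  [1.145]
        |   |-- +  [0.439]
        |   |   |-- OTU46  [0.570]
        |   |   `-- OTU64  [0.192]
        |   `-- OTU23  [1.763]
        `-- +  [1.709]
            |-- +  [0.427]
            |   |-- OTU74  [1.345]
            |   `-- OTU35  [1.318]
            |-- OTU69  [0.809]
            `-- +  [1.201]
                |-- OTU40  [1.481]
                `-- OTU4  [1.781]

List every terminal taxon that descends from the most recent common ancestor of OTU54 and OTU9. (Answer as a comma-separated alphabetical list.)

Tracing OTU54: it sits inside (OTU54,OTU60).
Tracing OTU9: it sits inside (OTU53,OTU9).
The smallest clade enclosing both is ((((OTU34,OTU10),OTU24),(((OTU59,(OTU37,OTU45)),OTU75),((OTU12,(OTU11,OTU51)),(OTU54,OTU60)))),(OTU43,OTU2,(OTU53,OTU9))); the answer is its 16 terminal taxa in alphabetical order.

OTU10, OTU11, OTU12, OTU2, OTU24, OTU34, OTU37, OTU43, OTU45, OTU51, OTU53, OTU54, OTU59, OTU60, OTU75, OTU9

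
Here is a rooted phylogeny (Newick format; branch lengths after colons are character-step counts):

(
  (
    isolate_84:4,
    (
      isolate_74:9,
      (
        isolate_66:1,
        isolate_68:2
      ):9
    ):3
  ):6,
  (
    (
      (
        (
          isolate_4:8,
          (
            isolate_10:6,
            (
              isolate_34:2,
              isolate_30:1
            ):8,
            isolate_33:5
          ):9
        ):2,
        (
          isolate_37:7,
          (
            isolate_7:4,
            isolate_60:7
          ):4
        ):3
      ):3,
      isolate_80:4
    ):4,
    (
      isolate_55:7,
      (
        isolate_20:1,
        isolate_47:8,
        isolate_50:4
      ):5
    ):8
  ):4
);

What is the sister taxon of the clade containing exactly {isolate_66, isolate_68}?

isolate_74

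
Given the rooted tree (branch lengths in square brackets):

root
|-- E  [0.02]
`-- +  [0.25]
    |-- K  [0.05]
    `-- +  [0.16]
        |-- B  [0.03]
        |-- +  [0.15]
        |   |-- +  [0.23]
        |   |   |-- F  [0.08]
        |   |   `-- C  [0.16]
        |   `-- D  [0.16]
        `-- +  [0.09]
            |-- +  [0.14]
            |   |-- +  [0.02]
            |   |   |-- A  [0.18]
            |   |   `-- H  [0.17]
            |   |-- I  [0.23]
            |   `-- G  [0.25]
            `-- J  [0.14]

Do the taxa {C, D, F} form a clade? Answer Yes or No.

The most recent common ancestor of these taxa subtends ((F,C),D).
That clade has exactly 3 tips — every listed taxon and nothing else — so the group is monophyletic.

Yes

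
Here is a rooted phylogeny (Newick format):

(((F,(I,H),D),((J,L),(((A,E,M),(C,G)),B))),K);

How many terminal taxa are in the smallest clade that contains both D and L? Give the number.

12

The MRCA of D and L is the node subtending ((F,(I,H),D),((J,L),(((A,E,M),(C,G)),B))).
That clade contains 12 terminal taxa: A, B, C, D, E, F, G, H, I, J, L, M.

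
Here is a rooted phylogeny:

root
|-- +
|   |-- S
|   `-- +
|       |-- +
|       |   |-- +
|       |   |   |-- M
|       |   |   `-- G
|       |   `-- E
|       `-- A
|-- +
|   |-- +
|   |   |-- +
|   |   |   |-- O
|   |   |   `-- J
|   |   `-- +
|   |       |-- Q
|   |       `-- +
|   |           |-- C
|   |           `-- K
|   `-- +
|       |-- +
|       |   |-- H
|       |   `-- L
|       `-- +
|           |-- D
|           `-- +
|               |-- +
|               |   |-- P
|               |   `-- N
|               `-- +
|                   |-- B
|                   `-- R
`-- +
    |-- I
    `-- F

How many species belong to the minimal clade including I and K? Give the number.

19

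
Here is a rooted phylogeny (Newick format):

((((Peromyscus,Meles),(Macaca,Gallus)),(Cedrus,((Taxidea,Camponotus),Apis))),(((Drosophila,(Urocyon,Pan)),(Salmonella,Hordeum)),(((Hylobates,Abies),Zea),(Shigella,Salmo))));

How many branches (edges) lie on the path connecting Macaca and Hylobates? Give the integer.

9

The MRCA of Macaca and Hylobates is the root of the tree.
From Macaca up to that node: 4 branches. From Hylobates up to the same node: 5 branches. Total: 4 + 5 = 9.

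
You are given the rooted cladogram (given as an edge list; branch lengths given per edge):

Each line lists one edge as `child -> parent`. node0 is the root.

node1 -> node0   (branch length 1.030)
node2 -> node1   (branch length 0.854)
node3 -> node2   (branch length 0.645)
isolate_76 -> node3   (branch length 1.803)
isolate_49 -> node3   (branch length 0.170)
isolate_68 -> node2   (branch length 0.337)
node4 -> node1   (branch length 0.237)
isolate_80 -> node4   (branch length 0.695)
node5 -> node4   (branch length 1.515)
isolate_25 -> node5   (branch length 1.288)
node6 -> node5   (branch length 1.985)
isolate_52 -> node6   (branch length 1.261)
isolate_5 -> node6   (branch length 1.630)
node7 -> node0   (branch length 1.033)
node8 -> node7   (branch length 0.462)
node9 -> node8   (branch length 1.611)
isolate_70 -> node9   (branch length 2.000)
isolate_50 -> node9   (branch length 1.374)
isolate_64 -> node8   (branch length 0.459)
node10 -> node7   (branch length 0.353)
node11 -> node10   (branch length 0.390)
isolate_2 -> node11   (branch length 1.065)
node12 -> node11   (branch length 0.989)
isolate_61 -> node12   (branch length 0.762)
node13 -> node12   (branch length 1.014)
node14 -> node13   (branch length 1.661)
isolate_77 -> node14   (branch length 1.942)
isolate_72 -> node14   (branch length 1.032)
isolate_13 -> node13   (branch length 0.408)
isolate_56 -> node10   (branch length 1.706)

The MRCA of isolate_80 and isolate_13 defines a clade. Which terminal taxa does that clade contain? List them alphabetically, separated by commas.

isolate_13, isolate_2, isolate_25, isolate_49, isolate_5, isolate_50, isolate_52, isolate_56, isolate_61, isolate_64, isolate_68, isolate_70, isolate_72, isolate_76, isolate_77, isolate_80

Tracing isolate_80: it sits inside (isolate_80,(isolate_25,(isolate_52,isolate_5))).
Tracing isolate_13: it sits inside ((isolate_77,isolate_72),isolate_13).
The smallest clade enclosing both is the whole tree (their MRCA is the root), so the answer is all 16 tips in alphabetical order.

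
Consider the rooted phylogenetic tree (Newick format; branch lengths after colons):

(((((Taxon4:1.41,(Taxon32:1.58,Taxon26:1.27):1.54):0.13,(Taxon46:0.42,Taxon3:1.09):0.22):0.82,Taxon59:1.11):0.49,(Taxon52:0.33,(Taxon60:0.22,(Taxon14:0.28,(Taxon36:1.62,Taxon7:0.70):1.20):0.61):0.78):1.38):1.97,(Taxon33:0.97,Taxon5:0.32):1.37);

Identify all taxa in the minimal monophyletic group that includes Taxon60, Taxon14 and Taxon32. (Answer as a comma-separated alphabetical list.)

Taxon14, Taxon26, Taxon3, Taxon32, Taxon36, Taxon4, Taxon46, Taxon52, Taxon59, Taxon60, Taxon7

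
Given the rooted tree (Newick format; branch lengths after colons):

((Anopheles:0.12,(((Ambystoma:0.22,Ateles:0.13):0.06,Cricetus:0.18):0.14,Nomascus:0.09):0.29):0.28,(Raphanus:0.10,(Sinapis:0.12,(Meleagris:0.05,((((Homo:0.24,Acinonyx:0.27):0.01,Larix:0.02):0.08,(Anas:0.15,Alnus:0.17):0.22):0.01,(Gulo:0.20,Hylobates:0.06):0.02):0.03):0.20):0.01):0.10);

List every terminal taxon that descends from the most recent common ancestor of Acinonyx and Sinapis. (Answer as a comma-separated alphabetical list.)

Tracing Acinonyx: it sits inside (Homo,Acinonyx).
Tracing Sinapis: it sits inside (Sinapis,(Meleagris,((((Homo,Acinonyx),Larix),(Anas,Alnus)),(Gulo,Hylobates)))).
The smallest clade enclosing both is (Sinapis,(Meleagris,((((Homo,Acinonyx),Larix),(Anas,Alnus)),(Gulo,Hylobates)))); the answer is its 9 terminal taxa in alphabetical order.

Acinonyx, Alnus, Anas, Gulo, Homo, Hylobates, Larix, Meleagris, Sinapis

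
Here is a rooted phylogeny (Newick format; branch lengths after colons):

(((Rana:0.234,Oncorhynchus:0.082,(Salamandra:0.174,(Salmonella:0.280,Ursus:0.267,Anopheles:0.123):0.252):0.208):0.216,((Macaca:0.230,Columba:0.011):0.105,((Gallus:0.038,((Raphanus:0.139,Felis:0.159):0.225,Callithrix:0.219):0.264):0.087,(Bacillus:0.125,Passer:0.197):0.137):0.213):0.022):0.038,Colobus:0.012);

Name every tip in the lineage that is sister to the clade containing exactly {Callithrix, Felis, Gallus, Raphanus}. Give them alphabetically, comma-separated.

The clade containing exactly {Callithrix, Felis, Gallus, Raphanus} attaches to the tree at the node subtending ((Gallus,((Raphanus,Felis),Callithrix)),(Bacillus,Passer)).
The other lineage descending from that same node — the sister group — is (Bacillus,Passer); its 2 tips in alphabetical order are the answer.

Bacillus, Passer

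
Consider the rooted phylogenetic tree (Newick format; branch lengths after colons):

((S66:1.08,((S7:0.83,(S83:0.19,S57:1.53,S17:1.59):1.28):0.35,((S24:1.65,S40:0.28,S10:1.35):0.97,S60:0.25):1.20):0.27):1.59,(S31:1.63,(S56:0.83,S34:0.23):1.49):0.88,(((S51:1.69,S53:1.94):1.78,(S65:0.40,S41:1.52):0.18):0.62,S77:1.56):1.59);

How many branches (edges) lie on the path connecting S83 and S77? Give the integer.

7

The MRCA of S83 and S77 is the root of the tree.
From S83 up to that node: 5 branches. From S77 up to the same node: 2 branches. Total: 5 + 2 = 7.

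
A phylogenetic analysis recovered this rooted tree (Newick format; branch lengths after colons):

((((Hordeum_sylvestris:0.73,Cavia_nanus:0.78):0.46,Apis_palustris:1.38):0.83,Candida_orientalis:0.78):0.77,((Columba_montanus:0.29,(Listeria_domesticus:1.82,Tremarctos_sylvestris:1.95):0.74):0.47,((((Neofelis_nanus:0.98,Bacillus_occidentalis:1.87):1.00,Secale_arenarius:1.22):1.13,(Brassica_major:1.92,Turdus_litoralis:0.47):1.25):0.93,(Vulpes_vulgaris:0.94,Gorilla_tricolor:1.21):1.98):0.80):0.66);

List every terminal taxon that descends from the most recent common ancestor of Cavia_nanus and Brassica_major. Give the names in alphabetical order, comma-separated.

Apis_palustris, Bacillus_occidentalis, Brassica_major, Candida_orientalis, Cavia_nanus, Columba_montanus, Gorilla_tricolor, Hordeum_sylvestris, Listeria_domesticus, Neofelis_nanus, Secale_arenarius, Tremarctos_sylvestris, Turdus_litoralis, Vulpes_vulgaris

Tracing Cavia_nanus: it sits inside (Hordeum_sylvestris,Cavia_nanus).
Tracing Brassica_major: it sits inside (Brassica_major,Turdus_litoralis).
The smallest clade enclosing both is the whole tree (their MRCA is the root), so the answer is all 14 tips in alphabetical order.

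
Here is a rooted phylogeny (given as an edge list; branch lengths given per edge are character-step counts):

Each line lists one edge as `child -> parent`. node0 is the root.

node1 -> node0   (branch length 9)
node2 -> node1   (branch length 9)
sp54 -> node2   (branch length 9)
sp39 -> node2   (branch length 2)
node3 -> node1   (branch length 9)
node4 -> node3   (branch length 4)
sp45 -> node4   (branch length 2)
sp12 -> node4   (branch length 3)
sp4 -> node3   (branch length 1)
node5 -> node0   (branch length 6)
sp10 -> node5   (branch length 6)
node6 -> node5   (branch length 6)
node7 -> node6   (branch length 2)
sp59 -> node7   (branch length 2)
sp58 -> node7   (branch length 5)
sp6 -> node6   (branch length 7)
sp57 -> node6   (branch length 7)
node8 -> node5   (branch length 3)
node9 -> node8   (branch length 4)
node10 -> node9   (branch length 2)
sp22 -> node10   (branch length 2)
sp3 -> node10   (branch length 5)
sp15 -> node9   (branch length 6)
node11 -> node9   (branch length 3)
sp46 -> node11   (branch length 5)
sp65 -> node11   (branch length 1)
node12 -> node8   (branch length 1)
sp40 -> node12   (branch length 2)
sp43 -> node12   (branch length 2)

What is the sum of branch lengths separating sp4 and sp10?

31

The path runs sp4 → … → MRCA → … → sp10; the MRCA is the root of the tree.
Branch lengths along that path: 1 + 9 + 9 + 6 + 6 = 31.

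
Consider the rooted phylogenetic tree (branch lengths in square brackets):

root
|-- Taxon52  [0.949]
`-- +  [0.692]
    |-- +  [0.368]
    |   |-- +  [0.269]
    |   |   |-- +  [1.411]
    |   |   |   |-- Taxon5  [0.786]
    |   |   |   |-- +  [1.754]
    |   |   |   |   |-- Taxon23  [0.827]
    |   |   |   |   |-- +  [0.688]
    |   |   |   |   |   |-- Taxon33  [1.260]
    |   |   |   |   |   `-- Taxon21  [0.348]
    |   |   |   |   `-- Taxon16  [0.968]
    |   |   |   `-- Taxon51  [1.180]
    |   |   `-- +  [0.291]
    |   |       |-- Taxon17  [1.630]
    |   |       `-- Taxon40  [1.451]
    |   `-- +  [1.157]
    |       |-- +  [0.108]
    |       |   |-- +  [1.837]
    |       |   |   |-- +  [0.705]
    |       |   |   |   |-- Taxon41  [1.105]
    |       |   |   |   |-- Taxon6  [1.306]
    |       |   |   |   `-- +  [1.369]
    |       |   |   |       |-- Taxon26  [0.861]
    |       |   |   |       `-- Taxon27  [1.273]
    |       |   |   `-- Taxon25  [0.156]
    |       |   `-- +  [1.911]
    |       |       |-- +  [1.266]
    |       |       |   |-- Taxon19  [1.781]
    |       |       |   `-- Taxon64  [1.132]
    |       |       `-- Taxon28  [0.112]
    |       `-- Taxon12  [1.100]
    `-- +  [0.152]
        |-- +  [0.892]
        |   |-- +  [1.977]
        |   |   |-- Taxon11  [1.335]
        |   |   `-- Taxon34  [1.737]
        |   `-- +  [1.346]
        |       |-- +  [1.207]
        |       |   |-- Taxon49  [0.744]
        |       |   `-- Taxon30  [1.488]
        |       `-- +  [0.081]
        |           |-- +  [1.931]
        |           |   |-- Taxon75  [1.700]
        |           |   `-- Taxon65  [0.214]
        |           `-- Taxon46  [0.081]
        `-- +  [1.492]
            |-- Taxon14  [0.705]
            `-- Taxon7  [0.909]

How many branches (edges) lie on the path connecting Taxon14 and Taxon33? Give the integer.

The MRCA of Taxon14 and Taxon33 is the node subtending ((((Taxon5,(Taxon23,(Taxon33,Taxon21),Taxon16),Taxon51),(Taxon17,Taxon40)),((((Taxon41,Taxon6,(Taxon26,Taxon27)),Taxon25),((Taxon19,Taxon64),Taxon28)),Taxon12)),(((Taxon11,Taxon34),((Taxon49,Taxon30),((Taxon75,Taxon65),Taxon46))),(Taxon14,Taxon7))).
From Taxon14 up to that node: 3 branches. From Taxon33 up to the same node: 6 branches. Total: 3 + 6 = 9.

9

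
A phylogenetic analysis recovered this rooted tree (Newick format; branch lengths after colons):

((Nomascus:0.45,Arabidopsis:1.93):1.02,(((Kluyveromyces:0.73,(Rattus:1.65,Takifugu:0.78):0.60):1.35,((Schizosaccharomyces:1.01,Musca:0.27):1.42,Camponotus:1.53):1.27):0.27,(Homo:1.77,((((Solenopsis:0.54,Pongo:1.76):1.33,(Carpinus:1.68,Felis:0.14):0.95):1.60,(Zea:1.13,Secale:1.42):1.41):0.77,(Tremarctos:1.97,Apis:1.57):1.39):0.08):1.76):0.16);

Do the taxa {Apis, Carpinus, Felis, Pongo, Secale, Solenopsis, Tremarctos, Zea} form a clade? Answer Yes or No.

The most recent common ancestor of these taxa subtends ((((Solenopsis,Pongo),(Carpinus,Felis)),(Zea,Secale)),(Tremarctos,Apis)).
That clade has exactly 8 tips — every listed taxon and nothing else — so the group is monophyletic.

Yes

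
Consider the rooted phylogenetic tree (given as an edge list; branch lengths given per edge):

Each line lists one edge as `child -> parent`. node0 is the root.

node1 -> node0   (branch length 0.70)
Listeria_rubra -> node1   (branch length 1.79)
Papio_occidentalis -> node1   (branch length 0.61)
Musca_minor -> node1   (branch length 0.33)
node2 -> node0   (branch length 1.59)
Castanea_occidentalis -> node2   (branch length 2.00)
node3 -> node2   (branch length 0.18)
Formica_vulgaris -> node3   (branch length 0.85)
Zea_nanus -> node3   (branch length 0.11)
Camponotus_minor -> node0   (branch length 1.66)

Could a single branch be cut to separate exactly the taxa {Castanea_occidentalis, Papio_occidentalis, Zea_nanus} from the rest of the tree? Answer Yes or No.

The MRCA of the listed taxa is the root, so the smallest clade containing them is the whole tree.
That clade also contains Camponotus_minor, Formica_vulgaris, Listeria_rubra, Musca_minor, which are not in the proposed group, so the group is not monophyletic.

No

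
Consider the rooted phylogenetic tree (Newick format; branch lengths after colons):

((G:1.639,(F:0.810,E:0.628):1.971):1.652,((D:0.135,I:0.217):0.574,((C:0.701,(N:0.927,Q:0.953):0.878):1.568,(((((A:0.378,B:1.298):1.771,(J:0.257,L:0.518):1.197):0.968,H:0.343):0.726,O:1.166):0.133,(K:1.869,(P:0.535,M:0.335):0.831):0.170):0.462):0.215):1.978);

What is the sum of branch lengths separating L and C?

6.273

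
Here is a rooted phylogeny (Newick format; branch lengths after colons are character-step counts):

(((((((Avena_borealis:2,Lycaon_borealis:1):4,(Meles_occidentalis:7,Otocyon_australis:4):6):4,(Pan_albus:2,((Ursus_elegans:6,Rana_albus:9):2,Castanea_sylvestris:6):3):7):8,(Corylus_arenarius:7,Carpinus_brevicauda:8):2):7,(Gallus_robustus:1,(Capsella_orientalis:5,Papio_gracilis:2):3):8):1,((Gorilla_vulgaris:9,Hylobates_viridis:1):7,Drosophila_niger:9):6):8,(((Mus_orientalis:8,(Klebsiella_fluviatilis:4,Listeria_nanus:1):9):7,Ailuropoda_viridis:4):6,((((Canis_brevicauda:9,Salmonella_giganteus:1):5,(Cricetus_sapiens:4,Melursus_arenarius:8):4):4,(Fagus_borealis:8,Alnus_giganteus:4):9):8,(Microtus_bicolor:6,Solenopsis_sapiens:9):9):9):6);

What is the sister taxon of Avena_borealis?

Lycaon_borealis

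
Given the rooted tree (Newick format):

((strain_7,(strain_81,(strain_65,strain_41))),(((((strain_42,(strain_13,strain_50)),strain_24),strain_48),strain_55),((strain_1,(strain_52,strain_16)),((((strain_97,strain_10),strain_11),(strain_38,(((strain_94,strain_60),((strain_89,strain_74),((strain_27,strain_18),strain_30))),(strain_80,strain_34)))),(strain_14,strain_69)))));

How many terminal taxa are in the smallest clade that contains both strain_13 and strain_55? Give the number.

6

The MRCA of strain_13 and strain_55 is the node subtending ((((strain_42,(strain_13,strain_50)),strain_24),strain_48),strain_55).
That clade contains 6 terminal taxa: strain_13, strain_24, strain_42, strain_48, strain_50, strain_55.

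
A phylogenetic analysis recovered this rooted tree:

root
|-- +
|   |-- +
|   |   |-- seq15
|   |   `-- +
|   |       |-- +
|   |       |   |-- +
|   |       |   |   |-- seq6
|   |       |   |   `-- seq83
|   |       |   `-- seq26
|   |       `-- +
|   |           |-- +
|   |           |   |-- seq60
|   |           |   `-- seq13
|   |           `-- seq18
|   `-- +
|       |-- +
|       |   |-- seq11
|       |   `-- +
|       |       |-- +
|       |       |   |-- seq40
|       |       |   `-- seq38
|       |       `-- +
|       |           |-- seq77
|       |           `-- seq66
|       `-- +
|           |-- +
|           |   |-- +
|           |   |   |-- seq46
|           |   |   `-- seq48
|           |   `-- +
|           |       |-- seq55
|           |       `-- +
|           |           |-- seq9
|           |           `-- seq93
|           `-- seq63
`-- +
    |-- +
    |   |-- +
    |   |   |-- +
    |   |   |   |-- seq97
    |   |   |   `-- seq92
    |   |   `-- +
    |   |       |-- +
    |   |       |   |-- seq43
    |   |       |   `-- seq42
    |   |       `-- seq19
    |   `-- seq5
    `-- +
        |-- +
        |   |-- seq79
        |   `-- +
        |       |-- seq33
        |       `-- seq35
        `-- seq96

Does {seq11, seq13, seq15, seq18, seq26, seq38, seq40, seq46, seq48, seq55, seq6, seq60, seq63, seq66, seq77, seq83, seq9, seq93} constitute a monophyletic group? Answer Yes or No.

Yes

The most recent common ancestor of these taxa subtends ((seq15,(((seq6,seq83),seq26),((seq60,seq13),seq18))),((seq11,((seq40,seq38),(seq77,seq66))),(((seq46,seq48),(seq55,(seq9,seq93))),seq63))).
That clade has exactly 18 tips — every listed taxon and nothing else — so the group is monophyletic.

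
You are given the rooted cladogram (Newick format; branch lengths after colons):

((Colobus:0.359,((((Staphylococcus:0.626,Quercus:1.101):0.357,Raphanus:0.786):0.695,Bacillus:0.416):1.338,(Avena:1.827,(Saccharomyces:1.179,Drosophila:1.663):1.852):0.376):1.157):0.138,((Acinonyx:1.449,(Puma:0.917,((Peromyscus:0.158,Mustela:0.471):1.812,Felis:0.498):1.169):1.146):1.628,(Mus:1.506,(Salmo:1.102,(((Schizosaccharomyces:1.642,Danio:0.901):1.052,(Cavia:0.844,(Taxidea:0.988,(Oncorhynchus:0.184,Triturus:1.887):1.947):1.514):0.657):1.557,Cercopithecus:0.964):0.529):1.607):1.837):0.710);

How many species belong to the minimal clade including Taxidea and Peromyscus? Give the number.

14

The MRCA of Taxidea and Peromyscus is the node subtending ((Acinonyx,(Puma,((Peromyscus,Mustela),Felis))),(Mus,(Salmo,(((Schizosaccharomyces,Danio),(Cavia,(Taxidea,(Oncorhynchus,Triturus)))),Cercopithecus)))).
That clade contains 14 terminal taxa: Acinonyx, Cavia, Cercopithecus, Danio, Felis, Mus, Mustela, Oncorhynchus, Peromyscus, Puma, Salmo, Schizosaccharomyces, Taxidea, Triturus.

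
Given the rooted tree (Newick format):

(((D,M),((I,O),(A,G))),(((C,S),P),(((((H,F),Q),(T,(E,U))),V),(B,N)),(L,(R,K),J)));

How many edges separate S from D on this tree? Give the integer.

The MRCA of S and D is the root of the tree.
From S up to that node: 4 branches. From D up to the same node: 3 branches. Total: 4 + 3 = 7.

7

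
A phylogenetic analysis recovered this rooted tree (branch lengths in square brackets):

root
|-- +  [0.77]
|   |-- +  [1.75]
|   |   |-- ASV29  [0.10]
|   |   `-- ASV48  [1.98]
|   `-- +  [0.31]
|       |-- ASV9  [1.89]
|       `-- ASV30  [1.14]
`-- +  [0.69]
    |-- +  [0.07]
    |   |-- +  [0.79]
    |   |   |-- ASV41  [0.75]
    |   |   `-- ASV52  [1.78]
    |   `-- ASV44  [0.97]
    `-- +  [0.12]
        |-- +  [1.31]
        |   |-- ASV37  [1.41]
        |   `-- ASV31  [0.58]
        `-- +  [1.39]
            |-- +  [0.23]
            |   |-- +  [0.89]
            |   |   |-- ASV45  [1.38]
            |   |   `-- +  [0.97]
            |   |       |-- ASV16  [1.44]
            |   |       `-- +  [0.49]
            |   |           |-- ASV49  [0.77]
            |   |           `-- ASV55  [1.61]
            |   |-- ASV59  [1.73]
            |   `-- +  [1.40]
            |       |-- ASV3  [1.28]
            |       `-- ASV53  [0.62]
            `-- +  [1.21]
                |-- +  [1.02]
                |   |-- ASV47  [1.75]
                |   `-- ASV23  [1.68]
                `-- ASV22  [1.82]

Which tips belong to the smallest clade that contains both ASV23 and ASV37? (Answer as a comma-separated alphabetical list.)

Tracing ASV23: it sits inside (ASV47,ASV23).
Tracing ASV37: it sits inside (ASV37,ASV31).
The smallest clade enclosing both is ((ASV37,ASV31),(((ASV45,(ASV16,(ASV49,ASV55))),ASV59,(ASV3,ASV53)),((ASV47,ASV23),ASV22))); the answer is its 12 terminal taxa in alphabetical order.

ASV16, ASV22, ASV23, ASV3, ASV31, ASV37, ASV45, ASV47, ASV49, ASV53, ASV55, ASV59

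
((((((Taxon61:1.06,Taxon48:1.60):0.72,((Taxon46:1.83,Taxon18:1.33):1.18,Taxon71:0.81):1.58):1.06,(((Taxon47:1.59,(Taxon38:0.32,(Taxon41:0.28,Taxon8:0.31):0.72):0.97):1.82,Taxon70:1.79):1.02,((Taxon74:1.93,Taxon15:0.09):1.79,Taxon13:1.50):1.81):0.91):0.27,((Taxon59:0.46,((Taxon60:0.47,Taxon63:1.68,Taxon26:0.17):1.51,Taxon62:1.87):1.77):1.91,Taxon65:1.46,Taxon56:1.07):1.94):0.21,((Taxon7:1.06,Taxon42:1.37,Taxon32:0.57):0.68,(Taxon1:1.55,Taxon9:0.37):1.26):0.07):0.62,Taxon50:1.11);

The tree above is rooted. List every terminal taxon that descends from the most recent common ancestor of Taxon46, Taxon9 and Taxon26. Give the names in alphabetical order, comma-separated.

Tracing Taxon46: it sits inside (Taxon46,Taxon18).
Tracing Taxon9: it sits inside (Taxon1,Taxon9).
Tracing Taxon26: it sits inside (Taxon60,Taxon63,Taxon26).
The smallest clade enclosing all 3 is (((((Taxon61,Taxon48),((Taxon46,Taxon18),Taxon71)),(((Taxon47,(Taxon38,(Taxon41,Taxon8))),Taxon70),((Taxon74,Taxon15),Taxon13))),((Taxon59,((Taxon60,Taxon63,Taxon26),Taxon62)),Taxon65,Taxon56)),((Taxon7,Taxon42,Taxon32),(Taxon1,Taxon9))); the answer is its 25 terminal taxa in alphabetical order.

Taxon1, Taxon13, Taxon15, Taxon18, Taxon26, Taxon32, Taxon38, Taxon41, Taxon42, Taxon46, Taxon47, Taxon48, Taxon56, Taxon59, Taxon60, Taxon61, Taxon62, Taxon63, Taxon65, Taxon7, Taxon70, Taxon71, Taxon74, Taxon8, Taxon9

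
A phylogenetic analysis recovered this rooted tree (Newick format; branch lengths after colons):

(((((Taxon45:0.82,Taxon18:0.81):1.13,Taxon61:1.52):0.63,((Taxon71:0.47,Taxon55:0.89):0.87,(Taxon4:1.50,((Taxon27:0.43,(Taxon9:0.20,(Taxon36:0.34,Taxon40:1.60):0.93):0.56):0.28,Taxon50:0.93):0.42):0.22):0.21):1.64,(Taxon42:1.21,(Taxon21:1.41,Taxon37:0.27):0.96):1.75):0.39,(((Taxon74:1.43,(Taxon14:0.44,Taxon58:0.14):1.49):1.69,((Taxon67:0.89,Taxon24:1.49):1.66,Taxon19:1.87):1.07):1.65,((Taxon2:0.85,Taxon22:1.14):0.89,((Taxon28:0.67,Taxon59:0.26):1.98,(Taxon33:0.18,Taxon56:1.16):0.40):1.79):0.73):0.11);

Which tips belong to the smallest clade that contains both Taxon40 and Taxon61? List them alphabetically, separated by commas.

Taxon18, Taxon27, Taxon36, Taxon4, Taxon40, Taxon45, Taxon50, Taxon55, Taxon61, Taxon71, Taxon9

Tracing Taxon40: it sits inside (Taxon36,Taxon40).
Tracing Taxon61: it sits inside ((Taxon45,Taxon18),Taxon61).
The smallest clade enclosing both is (((Taxon45,Taxon18),Taxon61),((Taxon71,Taxon55),(Taxon4,((Taxon27,(Taxon9,(Taxon36,Taxon40))),Taxon50)))); the answer is its 11 terminal taxa in alphabetical order.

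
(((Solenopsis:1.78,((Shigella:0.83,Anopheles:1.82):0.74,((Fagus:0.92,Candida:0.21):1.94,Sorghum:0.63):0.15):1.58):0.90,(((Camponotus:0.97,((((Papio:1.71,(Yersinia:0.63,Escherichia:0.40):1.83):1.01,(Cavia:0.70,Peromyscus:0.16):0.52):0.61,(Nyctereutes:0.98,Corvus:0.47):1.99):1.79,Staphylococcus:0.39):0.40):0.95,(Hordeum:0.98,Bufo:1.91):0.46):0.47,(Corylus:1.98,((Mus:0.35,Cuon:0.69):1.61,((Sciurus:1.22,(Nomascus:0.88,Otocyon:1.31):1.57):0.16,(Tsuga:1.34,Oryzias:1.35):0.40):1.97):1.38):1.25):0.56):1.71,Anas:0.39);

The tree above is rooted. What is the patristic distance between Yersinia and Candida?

13.03

The path runs Yersinia → … → MRCA → … → Candida; the MRCA is the node subtending ((Solenopsis,((Shigella,Anopheles),((Fagus,Candida),Sorghum))),(((Camponotus,((((Papio,(Yersinia,Escherichia)),(Cavia,Peromyscus)),(Nyctereutes,Corvus)),Staphylococcus)),(Hordeum,Bufo)),(Corylus,((Mus,Cuon),((Sciurus,(Nomascus,Otocyon)),(Tsuga,Oryzias)))))).
Branch lengths along that path: 0.63 + 1.83 + 1.01 + 0.61 + 1.79 + 0.40 + 0.95 + 0.47 + 0.56 + 0.90 + 1.58 + 0.15 + 1.94 + 0.21 = 13.03.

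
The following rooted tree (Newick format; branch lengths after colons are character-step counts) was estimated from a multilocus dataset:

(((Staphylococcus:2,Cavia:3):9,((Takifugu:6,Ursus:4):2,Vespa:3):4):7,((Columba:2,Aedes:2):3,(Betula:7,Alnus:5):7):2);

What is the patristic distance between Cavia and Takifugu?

The path runs Cavia → … → MRCA → … → Takifugu; the MRCA is the node subtending ((Staphylococcus,Cavia),((Takifugu,Ursus),Vespa)).
Branch lengths along that path: 3 + 9 + 4 + 2 + 6 = 24.

24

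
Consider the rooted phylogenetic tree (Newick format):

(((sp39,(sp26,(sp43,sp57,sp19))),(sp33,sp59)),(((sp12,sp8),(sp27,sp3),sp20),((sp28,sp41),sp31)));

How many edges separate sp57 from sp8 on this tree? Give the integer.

The MRCA of sp57 and sp8 is the root of the tree.
From sp57 up to that node: 5 branches. From sp8 up to the same node: 4 branches. Total: 5 + 4 = 9.

9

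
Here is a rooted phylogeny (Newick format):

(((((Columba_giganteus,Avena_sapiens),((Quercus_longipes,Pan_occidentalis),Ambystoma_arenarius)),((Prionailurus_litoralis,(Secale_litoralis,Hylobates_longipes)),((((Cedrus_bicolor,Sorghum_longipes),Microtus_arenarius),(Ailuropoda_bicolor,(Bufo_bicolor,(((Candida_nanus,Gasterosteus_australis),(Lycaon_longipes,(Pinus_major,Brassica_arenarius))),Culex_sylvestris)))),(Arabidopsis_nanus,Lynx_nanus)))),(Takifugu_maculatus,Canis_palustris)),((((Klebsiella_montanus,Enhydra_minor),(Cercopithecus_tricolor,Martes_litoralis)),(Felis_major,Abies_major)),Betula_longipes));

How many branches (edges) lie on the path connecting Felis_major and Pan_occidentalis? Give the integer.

The MRCA of Felis_major and Pan_occidentalis is the root of the tree.
From Felis_major up to that node: 4 branches. From Pan_occidentalis up to the same node: 6 branches. Total: 4 + 6 = 10.

10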